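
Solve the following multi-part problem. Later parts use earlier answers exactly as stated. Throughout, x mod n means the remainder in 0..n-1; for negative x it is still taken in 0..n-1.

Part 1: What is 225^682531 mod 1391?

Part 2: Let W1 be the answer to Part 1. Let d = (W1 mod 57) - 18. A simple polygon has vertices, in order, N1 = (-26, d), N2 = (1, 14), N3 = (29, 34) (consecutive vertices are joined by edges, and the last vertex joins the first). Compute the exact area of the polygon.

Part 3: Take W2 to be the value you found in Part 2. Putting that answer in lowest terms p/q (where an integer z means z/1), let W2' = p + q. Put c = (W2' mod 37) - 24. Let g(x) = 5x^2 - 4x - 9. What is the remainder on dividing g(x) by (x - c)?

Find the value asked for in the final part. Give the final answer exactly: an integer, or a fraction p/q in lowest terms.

48

Part 1: squarings mod 1391: 225^1=225, 225^2=549, 225^4=945, 225^8=3, 225^16=9, 225^32=81, 225^64=997, 225^128=835, 225^256=334, 225^512=276, 225^1024=1062, 225^2048=1134, 225^4096=672, 225^8192=900, 225^16384=438, 225^32768=1277, 225^65536=477, 225^131072=796, 225^262144=711, 225^524288=588; 225^682531 = 225^1 * 225^2 * 225^32 * 225^512 * 225^2048 * 225^8192 * 225^16384 * 225^131072 * 225^524288 = 576 (mod 1391); answer 576
Part 2: W1 = 576; d = -12; cross terms: (-26*14 - 1*-12)=-352, (1*34 - 29*14)=-372, (29*-12 - -26*34)=536; twice the area = |-188| = 188; area = 94; answer 94
Part 3: W2 = 94; threaded value p + q = 95; c = -3; remainder = value at the root: 5*(-3)^2 - 4*(-3)^1 - 9 = (45) + (12) + (-9) = 48; answer 48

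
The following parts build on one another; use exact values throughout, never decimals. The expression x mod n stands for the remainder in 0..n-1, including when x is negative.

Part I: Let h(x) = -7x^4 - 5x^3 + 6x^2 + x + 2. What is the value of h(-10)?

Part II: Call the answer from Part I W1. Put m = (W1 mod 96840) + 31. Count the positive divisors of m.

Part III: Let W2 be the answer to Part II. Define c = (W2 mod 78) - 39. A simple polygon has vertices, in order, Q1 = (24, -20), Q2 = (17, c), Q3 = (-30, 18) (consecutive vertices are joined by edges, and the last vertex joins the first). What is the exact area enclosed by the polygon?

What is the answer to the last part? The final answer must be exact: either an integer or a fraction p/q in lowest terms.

Part I: -7*(-10)^4 - 5*(-10)^3 + 6*(-10)^2 + 1*(-10)^1 + 2 = (-70000) + (5000) + (600) + (-10) + (2) = -64408; answer -64408
Part II: W1 = -64408; m = 32463; 32463 = 3^2 * 3607; number of divisors = (2+1) * (1+1) = 6; answer 6
Part III: W2 = 6; c = -33; cross terms: (24*-33 - 17*-20)=-452, (17*18 - -30*-33)=-684, (-30*-20 - 24*18)=168; twice the area = |-968| = 968; area = 484; answer 484

484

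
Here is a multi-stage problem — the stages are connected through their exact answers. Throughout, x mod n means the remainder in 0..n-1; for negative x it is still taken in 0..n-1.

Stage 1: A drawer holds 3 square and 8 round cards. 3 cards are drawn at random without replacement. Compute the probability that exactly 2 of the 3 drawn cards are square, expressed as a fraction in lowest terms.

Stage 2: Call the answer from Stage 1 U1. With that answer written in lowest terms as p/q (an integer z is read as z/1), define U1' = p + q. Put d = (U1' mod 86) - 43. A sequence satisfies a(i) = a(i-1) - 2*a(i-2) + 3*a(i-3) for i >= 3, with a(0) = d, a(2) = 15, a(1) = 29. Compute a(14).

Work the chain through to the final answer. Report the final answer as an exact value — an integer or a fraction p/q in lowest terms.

Stage 1: total draws C(11,3) = 165; favorable C(3,2)*C(8,1) = 24; P = 8/55; answer 8/55
Stage 2: U1 = 8/55; threaded value p + q = 63; d = 20; a(3) = 1*(15) - 2*(29) + 3*(20) = 17; iterating: a(3)=17, a(4)=74, a(5)=85, a(6)=-12, a(7)=40, a(8)=319, a(9)=203, a(10)=-315, a(11)=236, a(12)=1475, a(13)=58, a(14)=-2184; answer -2184

-2184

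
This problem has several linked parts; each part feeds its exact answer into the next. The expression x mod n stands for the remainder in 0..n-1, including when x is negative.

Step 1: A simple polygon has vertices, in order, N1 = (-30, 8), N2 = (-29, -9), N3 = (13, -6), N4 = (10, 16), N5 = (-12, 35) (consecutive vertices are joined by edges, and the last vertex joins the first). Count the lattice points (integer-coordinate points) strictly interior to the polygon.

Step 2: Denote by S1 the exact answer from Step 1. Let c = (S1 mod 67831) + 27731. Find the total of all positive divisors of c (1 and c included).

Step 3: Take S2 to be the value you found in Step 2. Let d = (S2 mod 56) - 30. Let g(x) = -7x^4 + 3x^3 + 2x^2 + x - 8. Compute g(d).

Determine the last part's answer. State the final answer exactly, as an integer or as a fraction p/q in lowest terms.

Step 1: cross terms: (-30*-9 - -29*8)=502, (-29*-6 - 13*-9)=291, (13*16 - 10*-6)=268, (10*35 - -12*16)=542, (-12*8 - -30*35)=954; twice the area = |2557| = 2557; area = 2557/2; boundary points = 1 + 3 + 1 + 1 + 9 = 15; strictly interior points = area - boundary/2 + 1 = 1272; answer 1272
Step 2: S1 = 1272; c = 29003; 29003 = 13 * 23 * 97; sigma = (1 + 13) * (1 + 23) * (1 + 97) = 14 * 24 * 98 = 32928; answer 32928
Step 3: S2 = 32928; d = -30; -7*(-30)^4 + 3*(-30)^3 + 2*(-30)^2 + 1*(-30)^1 - 8 = (-5670000) + (-81000) + (1800) + (-30) + (-8) = -5749238; answer -5749238

-5749238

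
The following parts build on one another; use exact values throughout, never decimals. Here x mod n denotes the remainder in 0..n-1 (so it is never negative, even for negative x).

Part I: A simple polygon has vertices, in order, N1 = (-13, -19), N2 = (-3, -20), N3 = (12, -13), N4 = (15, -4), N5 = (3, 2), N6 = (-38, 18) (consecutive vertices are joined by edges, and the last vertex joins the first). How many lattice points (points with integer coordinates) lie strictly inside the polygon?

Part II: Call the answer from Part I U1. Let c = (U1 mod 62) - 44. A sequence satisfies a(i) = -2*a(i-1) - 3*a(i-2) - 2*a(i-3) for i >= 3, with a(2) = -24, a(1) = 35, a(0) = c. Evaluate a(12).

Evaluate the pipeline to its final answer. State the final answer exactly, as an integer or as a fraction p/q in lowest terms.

152

Part I: cross terms: (-13*-20 - -3*-19)=203, (-3*-13 - 12*-20)=279, (12*-4 - 15*-13)=147, (15*2 - 3*-4)=42, (3*18 - -38*2)=130, (-38*-19 - -13*18)=956; twice the area = |1757| = 1757; area = 1757/2; boundary points = 1 + 1 + 3 + 6 + 1 + 1 = 13; strictly interior points = area - boundary/2 + 1 = 873; answer 873
Part II: U1 = 873; c = -39; a(3) = -2*(-24) - 3*(35) - 2*(-39) = 21; iterating: a(3)=21, a(4)=-40, a(5)=65, a(6)=-52, a(7)=-11, a(8)=48, a(9)=41, a(10)=-204, a(11)=189, a(12)=152; answer 152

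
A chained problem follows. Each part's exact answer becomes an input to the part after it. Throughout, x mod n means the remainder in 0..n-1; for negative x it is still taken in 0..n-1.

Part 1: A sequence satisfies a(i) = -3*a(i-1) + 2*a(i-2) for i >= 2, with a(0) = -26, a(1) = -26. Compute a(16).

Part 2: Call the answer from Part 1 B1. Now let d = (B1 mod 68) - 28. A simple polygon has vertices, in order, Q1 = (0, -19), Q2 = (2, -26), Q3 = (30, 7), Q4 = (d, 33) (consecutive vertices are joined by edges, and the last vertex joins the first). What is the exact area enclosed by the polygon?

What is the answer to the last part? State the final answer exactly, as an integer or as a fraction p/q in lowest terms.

1145

Part 1: a(2) = -3*(-26) + 2*(-26) = 26; iterating: a(2)=26, a(3)=-130, a(4)=442, a(5)=-1586, a(6)=5642, a(7)=-20098, a(8)=71578, a(9)=-254930, a(10)=907946, a(11)=-3233698, a(12)=11516986, a(13)=-41018354, a(14)=146089034, a(15)=-520303810, a(16)=1853089498; answer 1853089498
Part 2: B1 = 1853089498; d = -18; cross terms: (0*-26 - 2*-19)=38, (2*7 - 30*-26)=794, (30*33 - -18*7)=1116, (-18*-19 - 0*33)=342; twice the area = |2290| = 2290; area = 1145; answer 1145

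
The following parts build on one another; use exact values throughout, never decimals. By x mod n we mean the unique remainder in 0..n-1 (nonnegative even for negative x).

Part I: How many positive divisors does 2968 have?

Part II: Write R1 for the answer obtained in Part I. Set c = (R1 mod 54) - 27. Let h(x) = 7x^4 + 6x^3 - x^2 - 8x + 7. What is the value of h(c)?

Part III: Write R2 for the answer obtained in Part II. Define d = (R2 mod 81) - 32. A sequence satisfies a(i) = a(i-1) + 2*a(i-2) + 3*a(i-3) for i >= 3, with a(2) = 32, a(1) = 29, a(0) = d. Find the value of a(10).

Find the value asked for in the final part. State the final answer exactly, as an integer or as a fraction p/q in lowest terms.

Part I: 2968 = 2^3 * 7 * 53; number of divisors = (3+1) * (1+1) * (1+1) = 16; answer 16
Part II: R1 = 16; c = -11; 7*(-11)^4 + 6*(-11)^3 - 1*(-11)^2 - 8*(-11)^1 + 7 = (102487) + (-7986) + (-121) + (88) + (7) = 94475; answer 94475
Part III: R2 = 94475; d = -3; a(3) = 1*(32) + 2*(29) + 3*(-3) = 81; iterating: a(3)=81, a(4)=232, a(5)=490, a(6)=1197, a(7)=2873, a(8)=6737, a(9)=16074, a(10)=38167; answer 38167

38167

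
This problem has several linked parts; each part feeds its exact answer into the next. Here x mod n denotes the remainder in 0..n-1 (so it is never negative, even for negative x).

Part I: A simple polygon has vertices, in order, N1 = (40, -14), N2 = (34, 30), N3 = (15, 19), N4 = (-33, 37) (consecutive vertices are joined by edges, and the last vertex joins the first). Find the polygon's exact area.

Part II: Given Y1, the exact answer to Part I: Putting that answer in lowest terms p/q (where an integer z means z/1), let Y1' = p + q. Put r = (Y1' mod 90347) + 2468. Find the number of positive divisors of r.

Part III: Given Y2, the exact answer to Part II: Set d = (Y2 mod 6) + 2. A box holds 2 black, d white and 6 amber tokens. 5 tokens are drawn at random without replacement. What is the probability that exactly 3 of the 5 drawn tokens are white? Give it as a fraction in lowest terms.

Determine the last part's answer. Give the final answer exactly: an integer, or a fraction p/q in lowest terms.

Part I: cross terms: (40*30 - 34*-14)=1676, (34*19 - 15*30)=196, (15*37 - -33*19)=1182, (-33*-14 - 40*37)=-1018; twice the area = |2036| = 2036; area = 1018; answer 1018
Part II: Y1 = 1018; threaded value p + q = 1019; r = 3487; 3487 = 11 * 317; number of divisors = (1+1) * (1+1) = 4; answer 4
Part III: Y2 = 4; d = 6; total draws C(14,5) = 2002; favorable C(6,3)*C(8,2) = 560; P = 40/143; answer 40/143

40/143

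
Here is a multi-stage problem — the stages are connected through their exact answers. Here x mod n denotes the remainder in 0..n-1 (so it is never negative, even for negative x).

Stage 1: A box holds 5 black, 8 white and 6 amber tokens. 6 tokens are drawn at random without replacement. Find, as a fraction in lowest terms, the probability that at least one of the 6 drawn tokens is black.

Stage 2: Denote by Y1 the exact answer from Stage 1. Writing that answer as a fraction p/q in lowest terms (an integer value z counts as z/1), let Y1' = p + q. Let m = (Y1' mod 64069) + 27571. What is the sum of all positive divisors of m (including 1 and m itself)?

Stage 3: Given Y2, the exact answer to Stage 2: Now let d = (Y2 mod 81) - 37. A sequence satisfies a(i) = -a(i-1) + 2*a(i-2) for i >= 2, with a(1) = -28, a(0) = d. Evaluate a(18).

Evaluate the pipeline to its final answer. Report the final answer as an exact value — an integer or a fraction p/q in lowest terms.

262118

Stage 1: total draws C(19,6) = 27132; complement C(14,6) = 3003; favorable 27132 - 3003 = 24129; P = 1149/1292; answer 1149/1292
Stage 2: Y1 = 1149/1292; threaded value p + q = 2441; m = 30012; 30012 = 2^2 * 3 * 41 * 61; sigma = (1 + 2 + 4) * (1 + 3) * (1 + 41) * (1 + 61) = 7 * 4 * 42 * 62 = 72912; answer 72912
Stage 3: Y2 = 72912; d = -25; a(2) = -1*(-28) + 2*(-25) = -22; iterating: a(2)=-22, a(3)=-34, a(4)=-10, a(5)=-58, a(6)=38, a(7)=-154, a(8)=230, a(9)=-538, a(10)=998, a(11)=-2074, a(12)=4070, a(13)=-8218, a(14)=16358, a(15)=-32794, a(16)=65510, a(17)=-131098, a(18)=262118; answer 262118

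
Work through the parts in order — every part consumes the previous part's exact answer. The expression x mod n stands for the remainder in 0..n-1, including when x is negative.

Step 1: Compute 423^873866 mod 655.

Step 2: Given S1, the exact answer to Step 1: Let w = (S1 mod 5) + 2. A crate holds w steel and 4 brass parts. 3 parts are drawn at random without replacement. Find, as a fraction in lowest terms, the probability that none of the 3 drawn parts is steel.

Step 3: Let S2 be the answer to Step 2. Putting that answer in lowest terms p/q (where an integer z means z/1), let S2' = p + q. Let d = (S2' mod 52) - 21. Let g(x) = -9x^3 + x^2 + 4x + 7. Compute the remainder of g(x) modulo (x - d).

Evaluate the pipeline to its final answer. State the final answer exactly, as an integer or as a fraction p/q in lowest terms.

-8853

Step 1: squarings mod 655: 423^1=423, 423^2=114, 423^4=551, 423^8=336, 423^16=236, 423^32=21, 423^64=441, 423^128=601, 423^256=296, 423^512=501, 423^1024=136, 423^2048=156, 423^4096=101, 423^8192=376, 423^16384=551, 423^32768=336, 423^65536=236, 423^131072=21, 423^262144=441, 423^524288=601; 423^873866 = 423^2 * 423^8 * 423^128 * 423^256 * 423^1024 * 423^4096 * 423^16384 * 423^65536 * 423^262144 * 423^524288 = 589 (mod 655); answer 589
Step 2: S1 = 589; w = 6; total draws C(10,3) = 120; favorable C(4,3) = 4; P = 1/30; answer 1/30
Step 3: S2 = 1/30; threaded value p + q = 31; d = 10; remainder = value at the root: -9*(10)^3 + 1*(10)^2 + 4*(10)^1 + 7 = (-9000) + (100) + (40) + (7) = -8853; answer -8853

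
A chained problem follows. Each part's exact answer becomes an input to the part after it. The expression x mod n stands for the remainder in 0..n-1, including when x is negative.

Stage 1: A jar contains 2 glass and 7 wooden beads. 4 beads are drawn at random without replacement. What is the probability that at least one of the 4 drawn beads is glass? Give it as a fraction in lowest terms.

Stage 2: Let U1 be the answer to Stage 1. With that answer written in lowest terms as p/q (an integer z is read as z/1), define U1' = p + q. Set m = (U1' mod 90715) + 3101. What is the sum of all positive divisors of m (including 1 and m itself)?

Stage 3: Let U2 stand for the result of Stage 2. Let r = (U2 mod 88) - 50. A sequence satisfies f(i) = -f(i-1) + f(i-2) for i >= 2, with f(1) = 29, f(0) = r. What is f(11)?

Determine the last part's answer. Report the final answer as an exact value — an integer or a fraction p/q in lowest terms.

3131

Stage 1: total draws C(9,4) = 126; complement C(7,4) = 35; favorable 126 - 35 = 91; P = 13/18; answer 13/18
Stage 2: U1 = 13/18; threaded value p + q = 31; m = 3132; 3132 = 2^2 * 3^3 * 29; sigma = (1 + 2 + 4) * (1 + 3 + 9 + 27) * (1 + 29) = 7 * 40 * 30 = 8400; answer 8400
Stage 3: U2 = 8400; r = -10; f(2) = -1*(29) + 1*(-10) = -39; iterating: f(2)=-39, f(3)=68, f(4)=-107, f(5)=175, f(6)=-282, f(7)=457, f(8)=-739, f(9)=1196, f(10)=-1935, f(11)=3131; answer 3131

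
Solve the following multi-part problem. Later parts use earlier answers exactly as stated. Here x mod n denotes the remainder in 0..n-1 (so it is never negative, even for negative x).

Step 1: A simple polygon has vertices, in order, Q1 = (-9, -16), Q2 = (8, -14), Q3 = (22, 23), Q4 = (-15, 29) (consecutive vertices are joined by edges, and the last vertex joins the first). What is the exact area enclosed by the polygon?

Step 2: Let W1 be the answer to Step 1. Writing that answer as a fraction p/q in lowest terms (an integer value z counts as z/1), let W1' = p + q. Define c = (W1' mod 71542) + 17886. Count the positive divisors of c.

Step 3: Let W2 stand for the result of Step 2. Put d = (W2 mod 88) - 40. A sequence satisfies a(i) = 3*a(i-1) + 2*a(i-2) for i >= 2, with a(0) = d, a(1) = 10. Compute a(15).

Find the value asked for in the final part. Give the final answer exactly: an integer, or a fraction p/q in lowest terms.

Step 1: cross terms: (-9*-14 - 8*-16)=254, (8*23 - 22*-14)=492, (22*29 - -15*23)=983, (-15*-16 - -9*29)=501; twice the area = |2230| = 2230; area = 1115; answer 1115
Step 2: W1 = 1115; threaded value p + q = 1116; c = 19002; 19002 = 2 * 3 * 3167; number of divisors = (1+1) * (1+1) * (1+1) = 8; answer 8
Step 3: W2 = 8; d = -32; a(2) = 3*(10) + 2*(-32) = -34; iterating: a(2)=-34, a(3)=-82, a(4)=-314, a(5)=-1106, a(6)=-3946, a(7)=-14050, a(8)=-50042, a(9)=-178226, a(10)=-634762, a(11)=-2260738, a(12)=-8051738, a(13)=-28676690, a(14)=-102133546, a(15)=-363754018; answer -363754018

-363754018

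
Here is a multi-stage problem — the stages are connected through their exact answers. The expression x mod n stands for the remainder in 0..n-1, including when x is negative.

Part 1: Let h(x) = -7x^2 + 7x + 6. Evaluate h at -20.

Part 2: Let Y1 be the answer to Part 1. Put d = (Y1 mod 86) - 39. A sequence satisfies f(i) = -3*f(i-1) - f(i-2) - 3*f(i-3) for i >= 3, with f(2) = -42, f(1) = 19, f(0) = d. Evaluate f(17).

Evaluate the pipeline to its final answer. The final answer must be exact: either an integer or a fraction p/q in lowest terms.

Part 1: -7*(-20)^2 + 7*(-20)^1 + 6 = (-2800) + (-140) + (6) = -2934; answer -2934
Part 2: Y1 = -2934; d = 37; f(3) = -3*(-42) - 1*(19) - 3*(37) = -4; iterating: f(3)=-4, f(4)=-3, f(5)=139, f(6)=-402, f(7)=1076, f(8)=-3243, f(9)=9859, f(10)=-29562, f(11)=88556, f(12)=-265683, f(13)=797179, f(14)=-2391522, f(15)=7174436, f(16)=-21523323, f(17)=64570099; answer 64570099

64570099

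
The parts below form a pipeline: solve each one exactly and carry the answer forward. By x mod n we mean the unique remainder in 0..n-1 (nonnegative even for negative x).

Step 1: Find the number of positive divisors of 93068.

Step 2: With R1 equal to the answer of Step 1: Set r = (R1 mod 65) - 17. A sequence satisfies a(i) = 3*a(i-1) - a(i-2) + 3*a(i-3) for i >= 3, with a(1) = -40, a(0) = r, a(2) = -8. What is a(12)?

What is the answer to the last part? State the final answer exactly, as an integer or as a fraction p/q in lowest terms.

Step 1: 93068 = 2^2 * 53 * 439; number of divisors = (2+1) * (1+1) * (1+1) = 12; answer 12
Step 2: R1 = 12; r = -5; a(3) = 3*(-8) - 1*(-40) + 3*(-5) = 1; iterating: a(3)=1, a(4)=-109, a(5)=-352, a(6)=-944, a(7)=-2807, a(8)=-8533, a(9)=-25624, a(10)=-76760, a(11)=-230255, a(12)=-690877; answer -690877

-690877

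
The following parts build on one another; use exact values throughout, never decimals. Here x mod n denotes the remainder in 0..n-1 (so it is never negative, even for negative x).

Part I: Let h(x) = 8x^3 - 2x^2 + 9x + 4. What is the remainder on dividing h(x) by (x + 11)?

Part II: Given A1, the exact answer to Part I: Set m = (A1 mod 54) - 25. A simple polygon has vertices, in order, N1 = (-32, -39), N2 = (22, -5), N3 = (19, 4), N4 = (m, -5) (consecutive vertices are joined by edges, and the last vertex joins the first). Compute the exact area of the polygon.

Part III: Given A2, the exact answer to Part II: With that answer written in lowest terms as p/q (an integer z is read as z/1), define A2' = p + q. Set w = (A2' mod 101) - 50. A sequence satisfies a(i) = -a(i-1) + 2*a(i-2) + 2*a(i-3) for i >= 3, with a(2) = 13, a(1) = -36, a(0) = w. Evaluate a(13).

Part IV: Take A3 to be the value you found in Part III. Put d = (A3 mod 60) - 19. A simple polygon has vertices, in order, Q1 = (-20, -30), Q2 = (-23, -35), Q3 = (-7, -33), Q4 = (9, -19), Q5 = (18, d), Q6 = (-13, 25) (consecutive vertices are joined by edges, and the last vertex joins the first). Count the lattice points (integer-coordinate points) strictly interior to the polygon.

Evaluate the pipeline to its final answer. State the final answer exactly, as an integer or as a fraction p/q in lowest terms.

Part I: remainder = value at the root: 8*(-11)^3 - 2*(-11)^2 + 9*(-11)^1 + 4 = (-10648) + (-242) + (-99) + (4) = -10985; answer -10985
Part II: A1 = -10985; m = 6; cross terms: (-32*-5 - 22*-39)=1018, (22*4 - 19*-5)=183, (19*-5 - 6*4)=-119, (6*-39 - -32*-5)=-394; twice the area = |688| = 688; area = 344; answer 344
Part III: A2 = 344; threaded value p + q = 345; w = -8; a(3) = -1*(13) + 2*(-36) + 2*(-8) = -101; iterating: a(3)=-101, a(4)=55, a(5)=-231, a(6)=139, a(7)=-491, a(8)=307, a(9)=-1011, a(10)=643, a(11)=-2051, a(12)=1315, a(13)=-4131; answer -4131
Part IV: A3 = -4131; d = -10; cross terms: (-20*-35 - -23*-30)=10, (-23*-33 - -7*-35)=514, (-7*-19 - 9*-33)=430, (9*-10 - 18*-19)=252, (18*25 - -13*-10)=320, (-13*-30 - -20*25)=890; twice the area = |2416| = 2416; area = 1208; boundary points = 1 + 2 + 2 + 9 + 1 + 1 = 16; strictly interior points = area - boundary/2 + 1 = 1201; answer 1201

1201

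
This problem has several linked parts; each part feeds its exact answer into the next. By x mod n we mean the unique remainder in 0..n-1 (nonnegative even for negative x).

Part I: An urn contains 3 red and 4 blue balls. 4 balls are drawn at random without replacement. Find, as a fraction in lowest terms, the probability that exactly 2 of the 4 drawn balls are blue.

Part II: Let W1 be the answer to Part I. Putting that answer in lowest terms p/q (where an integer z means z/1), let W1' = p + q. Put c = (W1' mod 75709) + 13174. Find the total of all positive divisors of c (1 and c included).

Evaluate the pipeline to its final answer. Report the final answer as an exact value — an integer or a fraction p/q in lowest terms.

17640

Part I: total draws C(7,4) = 35; favorable C(4,2)*C(3,2) = 18; P = 18/35; answer 18/35
Part II: W1 = 18/35; threaded value p + q = 53; c = 13227; 13227 = 3 * 4409; sigma = (1 + 3) * (1 + 4409) = 4 * 4410 = 17640; answer 17640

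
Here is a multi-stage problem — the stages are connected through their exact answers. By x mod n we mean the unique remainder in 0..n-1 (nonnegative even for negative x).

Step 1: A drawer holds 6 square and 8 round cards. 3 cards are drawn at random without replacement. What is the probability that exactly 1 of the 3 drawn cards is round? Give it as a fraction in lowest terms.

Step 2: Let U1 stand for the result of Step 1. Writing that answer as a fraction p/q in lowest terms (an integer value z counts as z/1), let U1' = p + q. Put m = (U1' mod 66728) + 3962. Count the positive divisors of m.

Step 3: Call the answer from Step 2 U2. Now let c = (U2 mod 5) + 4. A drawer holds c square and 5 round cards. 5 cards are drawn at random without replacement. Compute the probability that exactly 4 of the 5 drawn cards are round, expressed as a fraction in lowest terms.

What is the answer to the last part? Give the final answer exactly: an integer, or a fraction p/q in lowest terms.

40/1287

Step 1: total draws C(14,3) = 364; favorable C(8,1)*C(6,2) = 120; P = 30/91; answer 30/91
Step 2: U1 = 30/91; threaded value p + q = 121; m = 4083; 4083 = 3 * 1361; number of divisors = (1+1) * (1+1) = 4; answer 4
Step 3: U2 = 4; c = 8; total draws C(13,5) = 1287; favorable C(5,4)*C(8,1) = 40; P = 40/1287; answer 40/1287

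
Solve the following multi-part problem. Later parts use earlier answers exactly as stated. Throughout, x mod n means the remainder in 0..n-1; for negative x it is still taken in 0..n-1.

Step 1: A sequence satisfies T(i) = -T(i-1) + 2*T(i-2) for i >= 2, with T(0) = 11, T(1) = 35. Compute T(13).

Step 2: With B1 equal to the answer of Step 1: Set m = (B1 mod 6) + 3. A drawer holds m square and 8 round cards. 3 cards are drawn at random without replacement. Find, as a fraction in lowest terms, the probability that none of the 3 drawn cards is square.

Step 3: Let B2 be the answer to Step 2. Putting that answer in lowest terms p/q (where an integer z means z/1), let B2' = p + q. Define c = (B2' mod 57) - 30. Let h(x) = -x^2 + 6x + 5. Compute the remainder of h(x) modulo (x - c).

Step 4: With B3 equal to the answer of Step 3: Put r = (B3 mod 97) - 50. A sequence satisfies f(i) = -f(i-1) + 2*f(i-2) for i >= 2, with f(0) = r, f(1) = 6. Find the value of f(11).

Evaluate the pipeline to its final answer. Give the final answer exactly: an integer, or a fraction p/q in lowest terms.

27968

Step 1: T(2) = -1*(35) + 2*(11) = -13; iterating: T(2)=-13, T(3)=83, T(4)=-109, T(5)=275, T(6)=-493, T(7)=1043, T(8)=-2029, T(9)=4115, T(10)=-8173, T(11)=16403, T(12)=-32749, T(13)=65555; answer 65555
Step 2: B1 = 65555; m = 8; total draws C(16,3) = 560; favorable C(8,3) = 56; P = 1/10; answer 1/10
Step 3: B2 = 1/10; threaded value p + q = 11; c = -19; remainder = value at the root: -1*(-19)^2 + 6*(-19)^1 + 5 = (-361) + (-114) + (5) = -470; answer -470
Step 4: B3 = -470; r = -35; f(2) = -1*(6) + 2*(-35) = -76; iterating: f(2)=-76, f(3)=88, f(4)=-240, f(5)=416, f(6)=-896, f(7)=1728, f(8)=-3520, f(9)=6976, f(10)=-14016, f(11)=27968; answer 27968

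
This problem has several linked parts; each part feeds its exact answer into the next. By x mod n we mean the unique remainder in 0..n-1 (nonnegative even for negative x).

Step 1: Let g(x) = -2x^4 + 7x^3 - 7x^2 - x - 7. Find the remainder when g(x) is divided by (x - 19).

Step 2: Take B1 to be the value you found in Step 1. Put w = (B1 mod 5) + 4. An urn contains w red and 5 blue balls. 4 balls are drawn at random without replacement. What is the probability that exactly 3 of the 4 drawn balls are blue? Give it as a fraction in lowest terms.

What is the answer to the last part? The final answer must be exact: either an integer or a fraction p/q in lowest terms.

14/99

Step 1: remainder = value at the root: -2*(19)^4 + 7*(19)^3 - 7*(19)^2 - 1*(19)^1 - 7 = (-260642) + (48013) + (-2527) + (-19) + (-7) = -215182; answer -215182
Step 2: B1 = -215182; w = 7; total draws C(12,4) = 495; favorable C(5,3)*C(7,1) = 70; P = 14/99; answer 14/99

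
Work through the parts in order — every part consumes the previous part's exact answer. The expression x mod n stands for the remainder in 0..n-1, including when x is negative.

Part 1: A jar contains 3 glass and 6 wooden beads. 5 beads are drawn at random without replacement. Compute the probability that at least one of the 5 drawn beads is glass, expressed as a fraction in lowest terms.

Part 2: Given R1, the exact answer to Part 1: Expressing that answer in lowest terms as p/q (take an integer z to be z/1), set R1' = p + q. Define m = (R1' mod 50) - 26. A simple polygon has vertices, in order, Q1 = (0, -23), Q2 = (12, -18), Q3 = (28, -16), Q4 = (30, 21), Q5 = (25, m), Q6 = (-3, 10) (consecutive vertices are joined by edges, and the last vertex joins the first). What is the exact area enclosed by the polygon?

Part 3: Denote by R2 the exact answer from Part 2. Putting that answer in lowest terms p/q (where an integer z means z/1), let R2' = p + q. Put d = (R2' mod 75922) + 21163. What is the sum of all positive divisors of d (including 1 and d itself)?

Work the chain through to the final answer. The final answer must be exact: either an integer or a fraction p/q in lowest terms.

Part 1: total draws C(9,5) = 126; complement C(6,5) = 6; favorable 126 - 6 = 120; P = 20/21; answer 20/21
Part 2: R1 = 20/21; threaded value p + q = 41; m = 15; cross terms: (0*-18 - 12*-23)=276, (12*-16 - 28*-18)=312, (28*21 - 30*-16)=1068, (30*15 - 25*21)=-75, (25*10 - -3*15)=295, (-3*-23 - 0*10)=69; twice the area = |1945| = 1945; area = 1945/2; answer 1945/2
Part 3: R2 = 1945/2; threaded value p + q = 1947; d = 23110; 23110 = 2 * 5 * 2311; sigma = (1 + 2) * (1 + 5) * (1 + 2311) = 3 * 6 * 2312 = 41616; answer 41616

41616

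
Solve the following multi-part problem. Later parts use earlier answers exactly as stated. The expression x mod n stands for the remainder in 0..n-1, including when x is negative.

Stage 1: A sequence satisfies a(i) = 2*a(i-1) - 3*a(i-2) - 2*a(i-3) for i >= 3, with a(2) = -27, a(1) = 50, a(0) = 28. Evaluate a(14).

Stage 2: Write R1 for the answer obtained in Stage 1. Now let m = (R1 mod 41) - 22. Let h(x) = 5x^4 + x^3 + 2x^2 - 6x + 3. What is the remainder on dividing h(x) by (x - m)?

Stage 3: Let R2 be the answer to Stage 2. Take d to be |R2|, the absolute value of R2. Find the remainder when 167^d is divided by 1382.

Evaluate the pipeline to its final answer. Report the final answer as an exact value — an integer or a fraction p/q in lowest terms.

Stage 1: a(3) = 2*(-27) - 3*(50) - 2*(28) = -260; iterating: a(3)=-260, a(4)=-539, a(5)=-244, a(6)=1649, a(7)=5108, a(8)=5757, a(9)=-7108, a(10)=-41703, a(11)=-73596, a(12)=-7867, a(13)=288460, a(14)=747713; answer 747713
Stage 2: R1 = 747713; m = 15; remainder = value at the root: 5*(15)^4 + 1*(15)^3 + 2*(15)^2 - 6*(15)^1 + 3 = (253125) + (3375) + (450) + (-90) + (3) = 256863; answer 256863
Stage 3: R2 = 256863; d = 256863; squarings mod 1382: 167^1=167, 167^2=249, 167^4=1193, 167^8=1171, 167^16=297, 167^32=1143, 167^64=459, 167^128=617, 167^256=639, 167^512=631, 167^1024=145, 167^2048=295, 167^4096=1341, 167^8192=299, 167^16384=953, 167^32768=235, 167^65536=1327, 167^131072=261; 167^256863 = 167^1 * 167^2 * 167^4 * 167^8 * 167^16 * 167^64 * 167^256 * 167^512 * 167^2048 * 167^8192 * 167^16384 * 167^32768 * 167^65536 * 167^131072 = 837 (mod 1382); answer 837

837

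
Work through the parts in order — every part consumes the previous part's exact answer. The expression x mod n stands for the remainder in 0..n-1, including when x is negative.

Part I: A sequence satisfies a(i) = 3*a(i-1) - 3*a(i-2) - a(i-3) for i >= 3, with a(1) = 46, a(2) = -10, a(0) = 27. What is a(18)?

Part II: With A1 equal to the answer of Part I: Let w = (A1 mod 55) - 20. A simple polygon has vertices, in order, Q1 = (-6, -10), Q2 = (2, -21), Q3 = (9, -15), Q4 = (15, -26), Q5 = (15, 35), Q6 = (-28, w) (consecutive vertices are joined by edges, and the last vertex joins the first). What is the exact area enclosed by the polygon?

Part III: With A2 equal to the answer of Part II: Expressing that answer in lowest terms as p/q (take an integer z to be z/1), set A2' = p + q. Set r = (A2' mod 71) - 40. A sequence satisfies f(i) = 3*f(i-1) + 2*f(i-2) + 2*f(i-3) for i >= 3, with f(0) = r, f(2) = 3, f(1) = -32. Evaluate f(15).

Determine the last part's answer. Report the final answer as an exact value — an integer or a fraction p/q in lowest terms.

-167214727

Part I: a(3) = 3*(-10) - 3*(46) - 1*(27) = -195; iterating: a(3)=-195, a(4)=-601, a(5)=-1208, a(6)=-1626, a(7)=-653, a(8)=4127, a(9)=15966, a(10)=36170, a(11)=56485, a(12)=44979, a(13)=-70688, a(14)=-403486, a(15)=-1043373, a(16)=-1848973, a(17)=-2013314, a(18)=550350; answer 550350
Part II: A1 = 550350; w = 0; cross terms: (-6*-21 - 2*-10)=146, (2*-15 - 9*-21)=159, (9*-26 - 15*-15)=-9, (15*35 - 15*-26)=915, (15*0 - -28*35)=980, (-28*-10 - -6*0)=280; twice the area = |2471| = 2471; area = 2471/2; answer 2471/2
Part III: A2 = 2471/2; threaded value p + q = 2473; r = 19; f(3) = 3*(3) + 2*(-32) + 2*(19) = -17; iterating: f(3)=-17, f(4)=-109, f(5)=-355, f(6)=-1317, f(7)=-4879, f(8)=-17981, f(9)=-66335, f(10)=-244725, f(11)=-902807, f(12)=-3330541, f(13)=-12286687, f(14)=-45326757, f(15)=-167214727; answer -167214727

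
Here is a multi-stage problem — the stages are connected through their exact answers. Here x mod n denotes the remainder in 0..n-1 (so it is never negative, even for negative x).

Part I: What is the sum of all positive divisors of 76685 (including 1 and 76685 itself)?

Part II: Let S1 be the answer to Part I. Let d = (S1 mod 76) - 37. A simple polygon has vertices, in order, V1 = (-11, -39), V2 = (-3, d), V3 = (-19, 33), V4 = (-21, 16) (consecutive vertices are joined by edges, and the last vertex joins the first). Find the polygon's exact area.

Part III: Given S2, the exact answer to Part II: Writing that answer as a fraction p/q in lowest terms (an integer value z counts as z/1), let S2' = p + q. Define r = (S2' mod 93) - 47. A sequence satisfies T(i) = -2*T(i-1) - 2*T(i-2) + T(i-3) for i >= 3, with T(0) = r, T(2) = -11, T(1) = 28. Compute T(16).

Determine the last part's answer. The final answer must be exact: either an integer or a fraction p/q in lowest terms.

-44302

Part I: 76685 = 5 * 7^2 * 313; sigma = (1 + 5) * (1 + 7 + 49) * (1 + 313) = 6 * 57 * 314 = 107388; answer 107388
Part II: S1 = 107388; d = -37; cross terms: (-11*-37 - -3*-39)=290, (-3*33 - -19*-37)=-802, (-19*16 - -21*33)=389, (-21*-39 - -11*16)=995; twice the area = |872| = 872; area = 436; answer 436
Part III: S2 = 436; threaded value p + q = 437; r = 18; T(3) = -2*(-11) - 2*(28) + 1*(18) = -16; iterating: T(3)=-16, T(4)=82, T(5)=-143, T(6)=106, T(7)=156, T(8)=-667, T(9)=1128, T(10)=-766, T(11)=-1391, T(12)=5442, T(13)=-8868, T(14)=5461, T(15)=12256, T(16)=-44302; answer -44302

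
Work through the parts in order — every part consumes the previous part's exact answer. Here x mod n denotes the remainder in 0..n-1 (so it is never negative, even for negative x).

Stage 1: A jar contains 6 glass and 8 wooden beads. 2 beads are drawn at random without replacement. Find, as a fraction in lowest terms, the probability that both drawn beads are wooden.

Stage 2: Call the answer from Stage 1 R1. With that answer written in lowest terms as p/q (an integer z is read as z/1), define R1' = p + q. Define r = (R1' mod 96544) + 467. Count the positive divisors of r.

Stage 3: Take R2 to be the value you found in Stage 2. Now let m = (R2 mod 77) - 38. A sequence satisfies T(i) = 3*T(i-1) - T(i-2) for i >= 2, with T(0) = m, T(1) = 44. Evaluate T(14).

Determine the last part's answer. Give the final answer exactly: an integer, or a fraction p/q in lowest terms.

17504081

Stage 1: total draws C(14,2) = 91; favorable C(8,2) = 28; P = 4/13; answer 4/13
Stage 2: R1 = 4/13; threaded value p + q = 17; r = 484; 484 = 2^2 * 11^2; number of divisors = (2+1) * (2+1) = 9; answer 9
Stage 3: R2 = 9; m = -29; T(2) = 3*(44) - 1*(-29) = 161; iterating: T(2)=161, T(3)=439, T(4)=1156, T(5)=3029, T(6)=7931, T(7)=20764, T(8)=54361, T(9)=142319, T(10)=372596, T(11)=975469, T(12)=2553811, T(13)=6685964, T(14)=17504081; answer 17504081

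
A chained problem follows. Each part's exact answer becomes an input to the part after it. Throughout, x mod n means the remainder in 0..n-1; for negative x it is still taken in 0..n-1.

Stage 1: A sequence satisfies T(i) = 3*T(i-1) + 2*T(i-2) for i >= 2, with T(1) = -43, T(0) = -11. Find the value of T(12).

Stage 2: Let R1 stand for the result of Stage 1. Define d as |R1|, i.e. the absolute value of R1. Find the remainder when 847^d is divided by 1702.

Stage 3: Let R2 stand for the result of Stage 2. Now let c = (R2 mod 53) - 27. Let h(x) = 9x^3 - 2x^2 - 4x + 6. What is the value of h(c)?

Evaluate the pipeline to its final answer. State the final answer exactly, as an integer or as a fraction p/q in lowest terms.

-44721

Stage 1: T(2) = 3*(-43) + 2*(-11) = -151; iterating: T(2)=-151, T(3)=-539, T(4)=-1919, T(5)=-6835, T(6)=-24343, T(7)=-86699, T(8)=-308783, T(9)=-1099747, T(10)=-3916807, T(11)=-13949915, T(12)=-49683359; answer -49683359
Stage 2: R1 = -49683359; d = 49683359; squarings mod 1702: 847^1=847, 847^2=867, 847^4=1107, 847^8=9, 847^16=81, 847^32=1455, 847^64=1439, 847^128=1089, 847^256=1329, 847^512=1267, 847^1024=303, 847^2048=1603, 847^4096=1291, 847^8192=423, 847^16384=219, 847^32768=305, 847^65536=1117, 847^131072=123, 847^262144=1513, 847^524288=1681, 847^1048576=441, 847^2097152=453, 847^4194304=969, 847^8388608=1159, 847^16777216=403, 847^33554432=719; 847^49683359 = 847^1 * 847^2 * 847^4 * 847^8 * 847^16 * 847^128 * 847^256 * 847^512 * 847^2048 * 847^4096 * 847^131072 * 847^262144 * 847^1048576 * 847^2097152 * 847^4194304 * 847^8388608 * 847^33554432 = 275 (mod 1702); answer 275
Stage 3: R2 = 275; c = -17; 9*(-17)^3 - 2*(-17)^2 - 4*(-17)^1 + 6 = (-44217) + (-578) + (68) + (6) = -44721; answer -44721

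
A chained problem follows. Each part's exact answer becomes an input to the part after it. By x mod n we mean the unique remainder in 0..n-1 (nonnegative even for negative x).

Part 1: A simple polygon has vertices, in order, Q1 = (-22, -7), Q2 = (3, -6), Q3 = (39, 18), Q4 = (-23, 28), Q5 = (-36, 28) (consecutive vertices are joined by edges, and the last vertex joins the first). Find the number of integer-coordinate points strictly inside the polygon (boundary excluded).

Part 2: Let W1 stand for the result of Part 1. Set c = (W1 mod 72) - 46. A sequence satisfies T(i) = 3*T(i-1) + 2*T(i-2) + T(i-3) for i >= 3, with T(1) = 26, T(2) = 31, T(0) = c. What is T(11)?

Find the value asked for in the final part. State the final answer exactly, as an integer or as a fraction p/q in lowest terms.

Part 1: cross terms: (-22*-6 - 3*-7)=153, (3*18 - 39*-6)=288, (39*28 - -23*18)=1506, (-23*28 - -36*28)=364, (-36*-7 - -22*28)=868; twice the area = |3179| = 3179; area = 3179/2; boundary points = 1 + 12 + 2 + 13 + 7 = 35; strictly interior points = area - boundary/2 + 1 = 1573; answer 1573
Part 2: W1 = 1573; c = 15; T(3) = 3*(31) + 2*(26) + 1*(15) = 160; iterating: T(3)=160, T(4)=568, T(5)=2055, T(6)=7461, T(7)=27061, T(8)=98160, T(9)=356063, T(10)=1291570, T(11)=4684996; answer 4684996

4684996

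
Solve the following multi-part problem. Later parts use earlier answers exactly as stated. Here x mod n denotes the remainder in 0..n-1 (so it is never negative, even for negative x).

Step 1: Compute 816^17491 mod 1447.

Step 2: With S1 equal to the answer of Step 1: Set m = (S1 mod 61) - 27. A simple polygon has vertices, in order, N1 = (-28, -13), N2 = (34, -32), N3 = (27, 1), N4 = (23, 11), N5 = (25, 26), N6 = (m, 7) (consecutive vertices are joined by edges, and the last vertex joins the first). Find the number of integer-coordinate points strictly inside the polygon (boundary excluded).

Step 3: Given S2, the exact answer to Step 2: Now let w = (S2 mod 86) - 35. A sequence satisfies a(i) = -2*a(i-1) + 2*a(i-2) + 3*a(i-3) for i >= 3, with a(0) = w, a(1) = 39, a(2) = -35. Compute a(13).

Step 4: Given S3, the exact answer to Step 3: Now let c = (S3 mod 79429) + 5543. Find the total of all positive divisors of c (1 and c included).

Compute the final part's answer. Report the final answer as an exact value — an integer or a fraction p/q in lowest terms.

Step 1: squarings mod 1447: 816^1=816, 816^2=236, 816^4=710, 816^8=544, 816^16=748, 816^32=962, 816^64=811, 816^128=783, 816^256=1008, 816^512=270, 816^1024=550, 816^2048=77, 816^4096=141, 816^8192=1070, 816^16384=323; 816^17491 = 816^1 * 816^2 * 816^16 * 816^64 * 816^1024 * 816^16384 = 188 (mod 1447); answer 188
Step 2: S1 = 188; m = -22; cross terms: (-28*-32 - 34*-13)=1338, (34*1 - 27*-32)=898, (27*11 - 23*1)=274, (23*26 - 25*11)=323, (25*7 - -22*26)=747, (-22*-13 - -28*7)=482; twice the area = |4062| = 4062; area = 2031; boundary points = 1 + 1 + 2 + 1 + 1 + 2 = 8; strictly interior points = area - boundary/2 + 1 = 2028; answer 2028
Step 3: S2 = 2028; w = 15; a(3) = -2*(-35) + 2*(39) + 3*(15) = 193; iterating: a(3)=193, a(4)=-339, a(5)=959, a(6)=-2017, a(7)=4935, a(8)=-11027, a(9)=25873, a(10)=-58995, a(11)=136655, a(12)=-313681, a(13)=723687; answer 723687
Step 4: S3 = 723687; c = 14369; 14369 is prime, so its only divisors are 1 and 14369; sigma = 1 + 14369 = 14370; answer 14370

14370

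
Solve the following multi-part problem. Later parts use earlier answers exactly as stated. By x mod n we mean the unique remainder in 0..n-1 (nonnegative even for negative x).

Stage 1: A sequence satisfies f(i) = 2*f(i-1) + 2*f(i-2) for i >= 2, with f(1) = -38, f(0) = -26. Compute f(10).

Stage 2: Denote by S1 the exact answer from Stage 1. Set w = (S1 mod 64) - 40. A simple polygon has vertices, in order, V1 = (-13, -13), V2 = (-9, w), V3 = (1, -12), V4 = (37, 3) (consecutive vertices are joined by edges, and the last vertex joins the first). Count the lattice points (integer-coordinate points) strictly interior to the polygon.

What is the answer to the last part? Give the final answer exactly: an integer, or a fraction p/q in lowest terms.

Stage 1: f(2) = 2*(-38) + 2*(-26) = -128; iterating: f(2)=-128, f(3)=-332, f(4)=-920, f(5)=-2504, f(6)=-6848, f(7)=-18704, f(8)=-51104, f(9)=-139616, f(10)=-381440; answer -381440
Stage 2: S1 = -381440; w = -40; cross terms: (-13*-40 - -9*-13)=403, (-9*-12 - 1*-40)=148, (1*3 - 37*-12)=447, (37*-13 - -13*3)=-442; twice the area = |556| = 556; area = 278; boundary points = 1 + 2 + 3 + 2 = 8; strictly interior points = area - boundary/2 + 1 = 275; answer 275

275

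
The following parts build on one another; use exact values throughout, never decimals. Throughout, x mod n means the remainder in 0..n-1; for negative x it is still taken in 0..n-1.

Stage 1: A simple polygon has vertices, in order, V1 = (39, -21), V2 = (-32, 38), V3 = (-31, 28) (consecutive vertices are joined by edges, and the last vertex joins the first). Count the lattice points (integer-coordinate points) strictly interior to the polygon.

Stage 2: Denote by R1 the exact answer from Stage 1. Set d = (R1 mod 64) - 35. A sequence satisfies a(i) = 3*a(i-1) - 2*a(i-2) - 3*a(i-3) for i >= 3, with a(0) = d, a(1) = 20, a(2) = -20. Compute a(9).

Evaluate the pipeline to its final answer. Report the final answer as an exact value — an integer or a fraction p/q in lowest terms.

980

Stage 1: cross terms: (39*38 - -32*-21)=810, (-32*28 - -31*38)=282, (-31*-21 - 39*28)=-441; twice the area = |651| = 651; area = 651/2; boundary points = 1 + 1 + 7 = 9; strictly interior points = area - boundary/2 + 1 = 322; answer 322
Stage 2: R1 = 322; d = -33; a(3) = 3*(-20) - 2*(20) - 3*(-33) = -1; iterating: a(3)=-1, a(4)=-23, a(5)=-7, a(6)=28, a(7)=167, a(8)=466, a(9)=980; answer 980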